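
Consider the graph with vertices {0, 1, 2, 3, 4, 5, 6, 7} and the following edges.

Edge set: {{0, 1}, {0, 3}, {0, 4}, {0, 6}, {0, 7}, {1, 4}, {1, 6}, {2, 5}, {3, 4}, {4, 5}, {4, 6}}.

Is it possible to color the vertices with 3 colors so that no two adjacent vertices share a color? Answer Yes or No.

No

0, 1, 4, 6 form a clique, so at least 4 colors are needed.
So 3 colors are not enough.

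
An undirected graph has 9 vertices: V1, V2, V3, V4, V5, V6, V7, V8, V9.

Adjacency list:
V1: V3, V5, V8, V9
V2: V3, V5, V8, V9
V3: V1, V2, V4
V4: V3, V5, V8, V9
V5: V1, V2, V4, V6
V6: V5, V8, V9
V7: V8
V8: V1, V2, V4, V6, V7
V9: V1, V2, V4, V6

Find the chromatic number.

2

V7 and V8 are adjacent, so at least 2 colors are needed.
A valid assignment using 2 colors: V1=blue, V2=blue, V3=red, V4=blue, V5=red, V6=blue, V7=blue, V8=red, V9=red. Every edge joins two different colors.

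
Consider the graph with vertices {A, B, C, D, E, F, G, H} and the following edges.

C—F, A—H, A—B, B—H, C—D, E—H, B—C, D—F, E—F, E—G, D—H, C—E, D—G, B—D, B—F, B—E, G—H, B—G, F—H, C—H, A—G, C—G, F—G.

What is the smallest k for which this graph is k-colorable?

6

B, C, D, F, G, H are pairwise adjacent (a clique of size 6), so at least 6 colors are needed.
6 colors suffice: color 1 → {B}; color 2 → {H}; color 3 → {G}; color 4 → {A, C}; color 5 → {F}; color 6 → {D, E}. Each edge has distinct colors on its endpoints.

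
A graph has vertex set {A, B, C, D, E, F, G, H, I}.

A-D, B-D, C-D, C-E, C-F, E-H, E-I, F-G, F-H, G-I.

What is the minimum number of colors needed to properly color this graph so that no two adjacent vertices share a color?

The cycle C-F-G-I-E-C has odd length 5, so it cannot be 2-colored; at least 3 colors are needed.
A valid assignment using 3 colors: A=blue, B=blue, C=blue, D=red, E=red, F=red, G=blue, H=blue, I=green. Each edge has distinct colors on its endpoints.

3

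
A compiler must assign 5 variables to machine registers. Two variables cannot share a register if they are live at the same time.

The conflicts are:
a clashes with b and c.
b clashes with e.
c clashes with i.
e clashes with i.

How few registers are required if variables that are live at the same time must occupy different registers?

The cycle b-a-c-i-e-b has odd length 5, so it cannot be 2-colored; at least 3 registers are needed.
3 registers suffice: register 1 → {b, c}; register 2 → {a, i}; register 3 → {e}. Each listed conflict is separated.

3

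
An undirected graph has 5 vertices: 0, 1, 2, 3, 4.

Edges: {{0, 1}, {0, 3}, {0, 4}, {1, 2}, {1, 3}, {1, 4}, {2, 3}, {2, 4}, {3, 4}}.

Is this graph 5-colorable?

Yes

The chromatic number is 4. 0, 1, 3, 4 are mutually adjacent (a clique of size 4), so at least 4 colors are needed.
4 colors suffice: color red → {4}; color blue → {3}; color green → {1}; color yellow → {0, 2}.
Since 5 ≥ 4, a proper 5-coloring certainly exists.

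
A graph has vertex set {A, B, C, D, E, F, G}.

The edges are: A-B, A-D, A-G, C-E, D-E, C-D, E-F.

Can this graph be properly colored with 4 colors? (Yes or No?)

Yes

The chromatic number is 3. C, D, E are mutually adjacent, so at least 3 colors are needed.
One proper 3-coloring: A=red, B=blue, C=green, D=blue, E=red, F=blue, G=blue.
Since 4 ≥ 3, a proper 4-coloring certainly exists.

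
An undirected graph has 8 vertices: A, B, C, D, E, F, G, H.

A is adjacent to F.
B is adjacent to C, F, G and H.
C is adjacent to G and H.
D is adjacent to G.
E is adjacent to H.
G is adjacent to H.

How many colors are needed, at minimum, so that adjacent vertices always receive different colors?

B, C, G, H form a clique, so at least 4 colors are needed.
A valid assignment using 4 colors: A=blue, B=blue, C=yellow, D=red, E=blue, F=red, G=green, H=red. Each edge has distinct colors on its endpoints.

4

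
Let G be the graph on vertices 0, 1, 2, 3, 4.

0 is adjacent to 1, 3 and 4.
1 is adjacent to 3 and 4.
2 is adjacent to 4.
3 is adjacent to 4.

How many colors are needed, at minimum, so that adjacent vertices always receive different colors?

0, 1, 3, 4 are pairwise adjacent (a clique of size 4), so at least 4 colors are needed.
4 colors suffice: color red → {4}; color blue → {0, 2}; color green → {1}; color yellow → {3}. Every edge joins two different colors.

4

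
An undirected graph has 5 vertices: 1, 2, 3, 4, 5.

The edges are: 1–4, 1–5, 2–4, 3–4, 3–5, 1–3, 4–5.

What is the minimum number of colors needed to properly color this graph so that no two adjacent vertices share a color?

4

1, 3, 4, 5 are mutually adjacent (a clique of size 4), so at least 4 colors are needed.
4 colors suffice: 1=yellow, 2=blue, 3=blue, 4=red, 5=green. Every edge joins two different colors.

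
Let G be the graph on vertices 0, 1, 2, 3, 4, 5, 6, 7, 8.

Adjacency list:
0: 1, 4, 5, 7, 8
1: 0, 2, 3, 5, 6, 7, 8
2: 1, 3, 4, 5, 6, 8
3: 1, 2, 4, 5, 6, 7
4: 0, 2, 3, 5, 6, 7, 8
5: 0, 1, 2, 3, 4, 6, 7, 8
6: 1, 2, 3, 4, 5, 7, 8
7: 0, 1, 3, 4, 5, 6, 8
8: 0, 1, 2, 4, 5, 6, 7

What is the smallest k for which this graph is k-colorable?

3, 4, 5, 6, 7 are pairwise adjacent (a clique of size 5), so at least 5 colors are needed.
5 colors suffice: 0=e, 1=b, 2=c, 3=d, 4=b, 5=a, 6=e, 7=c, 8=d. Every edge joins two different colors.

5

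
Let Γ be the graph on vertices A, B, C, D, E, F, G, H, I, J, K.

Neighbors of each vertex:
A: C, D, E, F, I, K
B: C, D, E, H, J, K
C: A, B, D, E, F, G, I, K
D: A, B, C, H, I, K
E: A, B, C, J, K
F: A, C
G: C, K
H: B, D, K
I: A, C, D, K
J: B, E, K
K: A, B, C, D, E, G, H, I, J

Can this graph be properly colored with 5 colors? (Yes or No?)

Yes

The chromatic number is 5. A, C, D, I, K are mutually adjacent (a clique of size 5), so at least 5 colors are needed.
5 colors suffice: A=3, B=3, C=2, D=4, E=4, F=1, G=3, H=2, I=5, J=2, K=1.
That is already a proper 5-coloring.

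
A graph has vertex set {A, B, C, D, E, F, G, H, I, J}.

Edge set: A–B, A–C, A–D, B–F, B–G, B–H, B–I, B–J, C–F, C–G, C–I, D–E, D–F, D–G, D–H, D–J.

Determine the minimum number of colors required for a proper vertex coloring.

2

D and J are adjacent, so at least 2 colors are needed.
One proper 2-coloring: A=blue, B=red, C=red, D=red, E=blue, F=blue, G=blue, H=blue, I=blue, J=blue. Each edge has distinct colors on its endpoints.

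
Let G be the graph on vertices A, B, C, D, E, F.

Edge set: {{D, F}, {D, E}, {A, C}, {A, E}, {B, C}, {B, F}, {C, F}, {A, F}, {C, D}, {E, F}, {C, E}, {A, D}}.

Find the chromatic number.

5

A, C, D, E, F are mutually adjacent (a clique of size 5), so at least 5 colors are needed.
One proper 5-coloring: A=3, B=3, C=2, D=5, E=4, F=1. Each edge has distinct colors on its endpoints.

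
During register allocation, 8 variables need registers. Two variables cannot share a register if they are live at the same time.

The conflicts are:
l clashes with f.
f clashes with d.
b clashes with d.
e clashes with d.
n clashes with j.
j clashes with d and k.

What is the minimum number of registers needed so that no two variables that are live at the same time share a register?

j and d conflict, so at least 2 registers are needed.
2 registers suffice: l=1, f=2, b=2, e=2, n=1, j=2, d=1, k=1. No two conflicting variables share a register.

2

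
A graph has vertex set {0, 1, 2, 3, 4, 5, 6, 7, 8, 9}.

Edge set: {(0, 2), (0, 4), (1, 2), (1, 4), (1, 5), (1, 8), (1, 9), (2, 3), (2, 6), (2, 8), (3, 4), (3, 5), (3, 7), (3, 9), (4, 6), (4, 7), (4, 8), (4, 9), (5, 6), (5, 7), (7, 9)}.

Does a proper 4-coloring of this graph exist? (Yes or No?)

Yes

The chromatic number is 4. 3, 4, 7, 9 form a clique, so at least 4 colors are needed.
One proper 4-coloring: 0=blue, 1=blue, 2=red, 3=blue, 4=red, 5=red, 6=blue, 7=yellow, 8=green, 9=green.
That is already a proper 4-coloring.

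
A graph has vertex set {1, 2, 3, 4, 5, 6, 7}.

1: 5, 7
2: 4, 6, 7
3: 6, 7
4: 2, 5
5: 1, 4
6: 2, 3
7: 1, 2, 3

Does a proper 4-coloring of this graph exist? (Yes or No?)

Yes

The chromatic number is 3. The cycle 5-1-7-2-4-5 has odd length 5, so it cannot be 2-colored; at least 3 colors are needed.
A valid assignment using 3 colors: 1=red, 2=red, 3=red, 4=blue, 5=green, 6=blue, 7=blue.
Since 4 ≥ 3, a proper 4-coloring certainly exists.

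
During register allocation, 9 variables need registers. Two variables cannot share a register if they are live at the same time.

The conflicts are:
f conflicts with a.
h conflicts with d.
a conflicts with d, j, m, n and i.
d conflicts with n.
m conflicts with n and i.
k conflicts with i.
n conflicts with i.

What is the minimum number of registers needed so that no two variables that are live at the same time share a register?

4

a, m, n, i all conflict with each other, so at least 4 registers are needed.
4 registers suffice: register 1 → {h, a, k}; register 2 → {f, d, j, i}; register 3 → {n}; register 4 → {m}. Every pair that conflicts lands in different registers.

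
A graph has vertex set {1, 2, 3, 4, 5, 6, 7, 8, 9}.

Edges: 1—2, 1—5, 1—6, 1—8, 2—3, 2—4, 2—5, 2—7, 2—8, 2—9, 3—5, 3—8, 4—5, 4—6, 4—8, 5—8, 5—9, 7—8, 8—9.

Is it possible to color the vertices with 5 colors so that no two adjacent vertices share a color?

The chromatic number is 4. 2, 3, 5, 8 are pairwise adjacent (a clique of size 4), so at least 4 colors are needed.
A valid assignment using 4 colors: 1=d, 2=b, 3=d, 4=d, 5=c, 6=a, 7=c, 8=a, 9=d.
Since 5 ≥ 4, a proper 5-coloring certainly exists.

Yes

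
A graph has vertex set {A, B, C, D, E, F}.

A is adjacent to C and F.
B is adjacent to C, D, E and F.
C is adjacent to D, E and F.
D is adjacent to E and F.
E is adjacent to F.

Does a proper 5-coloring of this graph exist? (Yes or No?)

Yes

The chromatic number is 5. B, C, D, E, F are pairwise adjacent (a clique of size 5), so at least 5 colors are needed.
5 colors suffice: color 1 → {F}; color 2 → {C}; color 3 → {A, B}; color 4 → {E}; color 5 → {D}.
That is already a proper 5-coloring.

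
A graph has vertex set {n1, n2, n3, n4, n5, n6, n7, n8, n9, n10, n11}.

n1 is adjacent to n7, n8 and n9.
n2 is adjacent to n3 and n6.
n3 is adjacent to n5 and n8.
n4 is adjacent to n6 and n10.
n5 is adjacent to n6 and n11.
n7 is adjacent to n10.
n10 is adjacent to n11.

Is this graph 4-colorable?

The chromatic number is 3. The cycle n10-n4-n6-n5-n11-n10 has odd length 5, so it cannot be 2-colored; at least 3 colors are needed.
A valid assignment using 3 colors: n1=1, n2=2, n3=1, n4=2, n5=2, n6=1, n7=2, n8=2, n9=2, n10=1, n11=3.
Since 4 ≥ 3, a proper 4-coloring certainly exists.

Yes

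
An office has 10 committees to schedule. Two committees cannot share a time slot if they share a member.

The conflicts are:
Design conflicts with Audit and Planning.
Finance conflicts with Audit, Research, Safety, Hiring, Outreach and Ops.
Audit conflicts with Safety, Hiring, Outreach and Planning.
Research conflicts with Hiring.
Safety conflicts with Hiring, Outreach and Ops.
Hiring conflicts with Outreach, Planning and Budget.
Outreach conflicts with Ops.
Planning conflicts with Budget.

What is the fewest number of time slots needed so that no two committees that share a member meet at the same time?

5

Finance, Audit, Safety, Hiring, Outreach pairwise conflict, so at least 5 time slots are needed.
Using 5 time slots: Design=1, Finance=3, Audit=2, Research=2, Safety=4, Hiring=1, Outreach=5, Ops=1, Planning=3, Budget=2. Every pair that conflicts lands in different time slots.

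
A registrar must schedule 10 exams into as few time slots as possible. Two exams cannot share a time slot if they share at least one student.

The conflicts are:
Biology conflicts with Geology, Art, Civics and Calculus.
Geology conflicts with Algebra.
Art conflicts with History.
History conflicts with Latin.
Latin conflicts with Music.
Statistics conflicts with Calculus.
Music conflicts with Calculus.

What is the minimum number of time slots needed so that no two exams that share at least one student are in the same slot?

2

Biology and Geology conflict, so at least 2 time slots are needed.
Using 2 time slots: Biology=1, Geology=2, Art=2, History=1, Latin=2, Statistics=1, Civics=2, Music=1, Algebra=1, Calculus=2. Each listed conflict is separated.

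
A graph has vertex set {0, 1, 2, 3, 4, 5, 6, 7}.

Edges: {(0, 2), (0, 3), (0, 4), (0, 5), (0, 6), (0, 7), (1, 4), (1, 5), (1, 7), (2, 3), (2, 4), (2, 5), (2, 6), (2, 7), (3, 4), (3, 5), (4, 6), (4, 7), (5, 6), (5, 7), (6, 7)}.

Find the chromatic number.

5

0, 2, 5, 6, 7 form a clique, so at least 5 colors are needed.
5 colors suffice: color a → {4, 5}; color b → {0, 1}; color c → {2}; color d → {3, 7}; color e → {6}. Every edge joins two different colors.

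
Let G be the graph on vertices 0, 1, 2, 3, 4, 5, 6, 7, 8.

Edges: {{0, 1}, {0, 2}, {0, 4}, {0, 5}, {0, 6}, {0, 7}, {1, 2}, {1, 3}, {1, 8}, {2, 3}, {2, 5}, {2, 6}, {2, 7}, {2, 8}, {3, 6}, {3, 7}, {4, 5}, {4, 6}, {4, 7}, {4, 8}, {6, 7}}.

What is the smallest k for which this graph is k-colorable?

2, 3, 6, 7 are pairwise adjacent (a clique of size 4), so at least 4 colors are needed.
4 colors suffice: color red → {2, 4}; color blue → {0, 3, 8}; color green → {1, 5, 6}; color yellow → {7}. Every edge joins two different colors.

4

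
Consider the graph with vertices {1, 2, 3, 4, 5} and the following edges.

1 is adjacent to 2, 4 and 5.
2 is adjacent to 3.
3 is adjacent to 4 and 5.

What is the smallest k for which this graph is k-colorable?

2

3 and 5 are adjacent, so at least 2 colors are needed.
2 colors suffice: 1=red, 2=blue, 3=red, 4=blue, 5=blue. Every edge joins two different colors.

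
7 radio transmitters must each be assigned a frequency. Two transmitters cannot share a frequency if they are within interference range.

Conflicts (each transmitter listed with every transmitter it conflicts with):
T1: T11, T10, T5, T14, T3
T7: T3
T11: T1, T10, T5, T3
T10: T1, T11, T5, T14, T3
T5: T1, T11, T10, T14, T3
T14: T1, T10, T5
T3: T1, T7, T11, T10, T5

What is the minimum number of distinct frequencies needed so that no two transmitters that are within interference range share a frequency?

T1, T11, T10, T5, T3 are mutually in conflict, so at least 5 frequencies are needed.
5 frequencies suffice: frequency 1 → {T7, T10}; frequency 2 → {T1}; frequency 3 → {T5}; frequency 4 → {T14, T3}; frequency 5 → {T11}. Each listed conflict is separated.

5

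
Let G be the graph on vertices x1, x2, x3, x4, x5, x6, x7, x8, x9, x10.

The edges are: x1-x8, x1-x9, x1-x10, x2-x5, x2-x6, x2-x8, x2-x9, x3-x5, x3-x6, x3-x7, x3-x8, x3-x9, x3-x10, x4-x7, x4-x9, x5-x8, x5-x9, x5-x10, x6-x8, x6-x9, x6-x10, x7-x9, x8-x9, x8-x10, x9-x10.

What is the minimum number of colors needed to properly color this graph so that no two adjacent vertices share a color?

5

x3, x5, x8, x9, x10 are pairwise adjacent (a clique of size 5), so at least 5 colors are needed.
5 colors suffice: color R → {x9}; color B → {x7, x8}; color G → {x1, x2, x3, x4}; color Y → {x10}; color P → {x5, x6}. Each edge has distinct colors on its endpoints.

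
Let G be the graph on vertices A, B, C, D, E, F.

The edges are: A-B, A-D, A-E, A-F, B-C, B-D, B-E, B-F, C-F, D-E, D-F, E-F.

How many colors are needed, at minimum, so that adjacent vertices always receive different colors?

5

A, B, D, E, F form a clique, so at least 5 colors are needed.
5 colors suffice: color 1 → {F}; color 2 → {B}; color 3 → {C, E}; color 4 → {D}; color 5 → {A}. Each edge has distinct colors on its endpoints.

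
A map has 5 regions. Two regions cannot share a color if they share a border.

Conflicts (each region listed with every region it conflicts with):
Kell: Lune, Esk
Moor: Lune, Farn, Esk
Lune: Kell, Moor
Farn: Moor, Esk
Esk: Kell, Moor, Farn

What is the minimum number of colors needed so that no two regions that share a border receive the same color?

3

Moor, Farn, Esk pairwise conflict, so at least 3 colors are needed.
One proper 3-coloring: Kell=2, Moor=2, Lune=1, Farn=3, Esk=1. Each listed conflict is separated.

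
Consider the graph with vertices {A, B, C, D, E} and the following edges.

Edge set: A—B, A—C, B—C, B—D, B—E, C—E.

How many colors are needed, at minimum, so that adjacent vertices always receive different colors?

A, B, C form a triangle, so at least 3 colors are needed.
3 colors suffice: color 1 → {B}; color 2 → {C, D}; color 3 → {A, E}. Each edge has distinct colors on its endpoints.

3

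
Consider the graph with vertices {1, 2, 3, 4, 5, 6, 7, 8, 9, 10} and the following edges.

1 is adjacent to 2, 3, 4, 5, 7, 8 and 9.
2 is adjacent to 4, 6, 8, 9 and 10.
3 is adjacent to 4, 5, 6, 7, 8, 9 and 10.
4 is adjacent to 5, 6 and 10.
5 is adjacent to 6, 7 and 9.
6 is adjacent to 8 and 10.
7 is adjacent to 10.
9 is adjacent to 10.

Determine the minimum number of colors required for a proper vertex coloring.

2, 4, 6, 10 are pairwise adjacent (a clique of size 4), so at least 4 colors are needed.
4 colors suffice: 1=b, 2=a, 3=a, 4=d, 5=c, 6=b, 7=d, 8=c, 9=d, 10=c. No two adjacent vertices share a color.

4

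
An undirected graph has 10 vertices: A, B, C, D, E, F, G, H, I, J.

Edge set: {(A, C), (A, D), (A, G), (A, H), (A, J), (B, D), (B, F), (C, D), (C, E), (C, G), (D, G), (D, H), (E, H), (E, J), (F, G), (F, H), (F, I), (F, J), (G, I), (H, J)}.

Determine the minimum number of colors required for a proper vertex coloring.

4

A, C, D, G form a clique, so at least 4 colors are needed.
One proper 4-coloring: A=red, B=blue, C=yellow, D=green, E=red, F=red, G=blue, H=blue, I=green, J=green. No two adjacent vertices share a color.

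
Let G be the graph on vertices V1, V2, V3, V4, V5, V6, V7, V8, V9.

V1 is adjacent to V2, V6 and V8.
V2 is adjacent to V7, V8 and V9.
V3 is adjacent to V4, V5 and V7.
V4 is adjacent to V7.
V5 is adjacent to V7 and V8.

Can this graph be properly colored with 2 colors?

No

V1, V2, V8 form a triangle, so at least 3 colors are needed.
So 2 colors are not enough.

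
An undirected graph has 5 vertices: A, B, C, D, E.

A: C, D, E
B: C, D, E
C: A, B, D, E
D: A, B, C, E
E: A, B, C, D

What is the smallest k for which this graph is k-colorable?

4

B, C, D, E form a clique, so at least 4 colors are needed.
4 colors suffice: color red → {C}; color blue → {D}; color green → {E}; color yellow → {A, B}. Each edge has distinct colors on its endpoints.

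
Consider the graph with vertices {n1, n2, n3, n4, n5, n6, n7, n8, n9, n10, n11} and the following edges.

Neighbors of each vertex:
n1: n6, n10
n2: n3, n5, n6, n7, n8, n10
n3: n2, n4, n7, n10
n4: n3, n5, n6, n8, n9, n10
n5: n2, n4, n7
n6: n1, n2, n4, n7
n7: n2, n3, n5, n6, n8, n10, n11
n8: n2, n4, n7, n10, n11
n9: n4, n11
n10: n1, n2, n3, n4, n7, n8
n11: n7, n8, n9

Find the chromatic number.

4

n2, n7, n8, n10 form a clique, so at least 4 colors are needed.
4 colors suffice: n1=1, n2=3, n3=4, n4=1, n5=2, n6=2, n7=1, n8=4, n9=3, n10=2, n11=2. Each edge has distinct colors on its endpoints.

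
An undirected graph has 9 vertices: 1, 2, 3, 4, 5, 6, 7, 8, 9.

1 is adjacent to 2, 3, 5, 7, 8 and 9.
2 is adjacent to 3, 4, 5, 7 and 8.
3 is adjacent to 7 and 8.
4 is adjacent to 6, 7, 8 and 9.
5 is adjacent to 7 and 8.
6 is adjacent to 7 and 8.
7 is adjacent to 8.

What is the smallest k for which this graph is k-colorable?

5

1, 2, 5, 7, 8 are mutually adjacent (a clique of size 5), so at least 5 colors are needed.
5 colors suffice: color a → {8, 9}; color b → {7}; color c → {2, 6}; color d → {1, 4}; color e → {3, 5}. Each edge has distinct colors on its endpoints.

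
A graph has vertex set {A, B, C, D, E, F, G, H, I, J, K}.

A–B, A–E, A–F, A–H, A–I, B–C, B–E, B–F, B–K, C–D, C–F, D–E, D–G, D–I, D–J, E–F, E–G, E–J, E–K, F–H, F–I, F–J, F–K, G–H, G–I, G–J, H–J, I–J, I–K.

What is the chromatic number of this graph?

A, B, E, F form a clique, so at least 4 colors are needed.
4 colors suffice: color red → {F, G}; color blue → {C, E, H, I}; color green → {A, J, K}; color yellow → {B, D}. Every edge joins two different colors.

4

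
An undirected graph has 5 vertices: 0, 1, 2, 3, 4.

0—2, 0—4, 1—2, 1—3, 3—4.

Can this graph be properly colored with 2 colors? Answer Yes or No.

No

The cycle 3-1-2-0-4-3 has odd length 5, so it cannot be 2-colored; at least 3 colors are needed.
So 2 colors are not enough.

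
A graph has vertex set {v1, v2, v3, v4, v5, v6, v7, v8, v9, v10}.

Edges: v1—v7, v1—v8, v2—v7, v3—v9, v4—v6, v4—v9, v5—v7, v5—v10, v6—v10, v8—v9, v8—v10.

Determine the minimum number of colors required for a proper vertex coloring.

The cycle v8-v1-v7-v5-v10-v8 has odd length 5, so it cannot be 2-colored; at least 3 colors are needed.
3 colors suffice: v1=B, v2=B, v3=R, v4=G, v5=G, v6=R, v7=R, v8=R, v9=B, v10=B. Each edge has distinct colors on its endpoints.

3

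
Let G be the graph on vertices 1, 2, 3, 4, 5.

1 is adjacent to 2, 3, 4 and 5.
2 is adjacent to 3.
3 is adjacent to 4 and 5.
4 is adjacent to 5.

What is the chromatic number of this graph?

1, 3, 4, 5 form a clique, so at least 4 colors are needed.
4 colors suffice: 1=red, 2=green, 3=blue, 4=green, 5=yellow. Every edge joins two different colors.

4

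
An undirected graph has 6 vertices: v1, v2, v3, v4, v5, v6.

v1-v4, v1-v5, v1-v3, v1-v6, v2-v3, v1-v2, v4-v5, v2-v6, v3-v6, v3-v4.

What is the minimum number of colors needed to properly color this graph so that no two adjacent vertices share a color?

v1, v2, v3, v6 are mutually adjacent (a clique of size 4), so at least 4 colors are needed.
4 colors suffice: color 1 → {v1}; color 2 → {v3, v5}; color 3 → {v2, v4}; color 4 → {v6}. Each edge has distinct colors on its endpoints.

4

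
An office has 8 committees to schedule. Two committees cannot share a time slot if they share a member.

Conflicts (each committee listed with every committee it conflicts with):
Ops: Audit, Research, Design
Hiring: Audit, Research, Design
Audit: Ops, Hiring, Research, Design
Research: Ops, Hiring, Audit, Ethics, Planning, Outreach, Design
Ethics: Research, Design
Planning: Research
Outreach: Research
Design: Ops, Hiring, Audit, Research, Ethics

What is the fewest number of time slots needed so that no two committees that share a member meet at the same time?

Ops, Audit, Research, Design pairwise conflict, so at least 4 time slots are needed.
4 time slots suffice: time slot 1 → {Research}; time slot 2 → {Planning, Outreach, Design}; time slot 3 → {Audit, Ethics}; time slot 4 → {Ops, Hiring}. Every pair that conflicts lands in different time slots.

4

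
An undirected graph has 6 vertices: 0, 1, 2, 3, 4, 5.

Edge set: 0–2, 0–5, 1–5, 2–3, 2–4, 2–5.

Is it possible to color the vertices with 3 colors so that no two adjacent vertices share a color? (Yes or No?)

Yes

The chromatic number is 3. 0, 2, 5 are pairwise adjacent, so at least 3 colors are needed.
3 colors suffice: color a → {1, 2}; color b → {3, 4, 5}; color c → {0}.
That is already a proper 3-coloring.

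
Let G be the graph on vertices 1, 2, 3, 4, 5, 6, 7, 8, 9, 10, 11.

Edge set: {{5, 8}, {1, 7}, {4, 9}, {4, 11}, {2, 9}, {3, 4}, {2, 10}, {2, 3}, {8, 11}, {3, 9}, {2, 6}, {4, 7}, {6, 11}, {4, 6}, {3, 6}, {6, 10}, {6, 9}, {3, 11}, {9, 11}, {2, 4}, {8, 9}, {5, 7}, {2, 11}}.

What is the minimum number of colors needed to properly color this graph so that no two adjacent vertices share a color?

6

2, 3, 4, 6, 9, 11 are mutually adjacent (a clique of size 6), so at least 6 colors are needed.
A valid assignment using 6 colors: 1=b, 2=b, 3=f, 4=c, 5=c, 6=e, 7=a, 8=b, 9=d, 10=a, 11=a. Each edge has distinct colors on its endpoints.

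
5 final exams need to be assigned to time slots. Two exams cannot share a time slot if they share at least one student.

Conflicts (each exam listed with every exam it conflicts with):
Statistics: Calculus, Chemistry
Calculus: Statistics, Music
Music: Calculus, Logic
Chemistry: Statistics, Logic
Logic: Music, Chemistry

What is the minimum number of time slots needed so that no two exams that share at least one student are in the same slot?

3

The cycle Logic-Music-Calculus-Statistics-Chemistry-Logic has odd length 5, so it cannot be 2-colored; at least 3 time slots are needed.
3 time slots suffice: Statistics=2, Calculus=1, Music=2, Chemistry=1, Logic=3. Each listed conflict is separated.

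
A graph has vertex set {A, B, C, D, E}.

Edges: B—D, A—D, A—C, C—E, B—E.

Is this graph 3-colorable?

The chromatic number is 3. The cycle A-C-E-B-D-A has odd length 5, so it cannot be 2-colored; at least 3 colors are needed.
A valid assignment using 3 colors: A=1, B=2, C=2, D=3, E=1.
That is already a proper 3-coloring.

Yes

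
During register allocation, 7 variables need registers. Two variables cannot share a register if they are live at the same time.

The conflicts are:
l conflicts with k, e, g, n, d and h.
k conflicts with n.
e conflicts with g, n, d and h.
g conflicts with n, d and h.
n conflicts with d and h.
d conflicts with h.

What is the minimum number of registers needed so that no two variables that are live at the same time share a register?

l, e, g, n, d, h pairwise conflict, so at least 6 registers are needed.
6 registers suffice: register 1 → {n}; register 2 → {l}; register 3 → {k, g}; register 4 → {e}; register 5 → {h}; register 6 → {d}. Every pair that conflicts lands in different registers.

6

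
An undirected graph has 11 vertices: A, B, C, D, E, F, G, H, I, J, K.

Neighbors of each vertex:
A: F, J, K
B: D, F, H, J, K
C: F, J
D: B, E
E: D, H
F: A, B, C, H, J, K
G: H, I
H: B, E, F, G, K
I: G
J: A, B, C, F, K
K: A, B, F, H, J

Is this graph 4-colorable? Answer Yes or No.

The chromatic number is 4. A, F, J, K form a clique, so at least 4 colors are needed.
4 colors suffice: color 1 → {D, F, G}; color 2 → {H, I, J}; color 3 → {C, E, K}; color 4 → {A, B}.
That is already a proper 4-coloring.

Yes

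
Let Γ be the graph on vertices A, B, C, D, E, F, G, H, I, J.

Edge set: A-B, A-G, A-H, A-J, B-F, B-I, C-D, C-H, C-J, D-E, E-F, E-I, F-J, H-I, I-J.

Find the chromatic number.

The cycle D-C-J-I-E-D has odd length 5, so it cannot be 2-colored; at least 3 colors are needed.
3 colors suffice: A=2, B=1, C=2, D=3, E=1, F=2, G=1, H=1, I=2, J=1. No two adjacent vertices share a color.

3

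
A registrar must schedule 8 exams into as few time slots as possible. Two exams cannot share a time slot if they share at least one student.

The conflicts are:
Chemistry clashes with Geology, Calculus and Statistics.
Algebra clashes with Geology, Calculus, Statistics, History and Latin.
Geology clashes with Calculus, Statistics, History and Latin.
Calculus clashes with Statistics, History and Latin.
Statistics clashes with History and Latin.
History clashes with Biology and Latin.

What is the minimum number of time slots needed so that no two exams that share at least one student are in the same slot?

Algebra, Geology, Calculus, Statistics, History, Latin pairwise conflict, so at least 6 time slots are needed.
6 time slots suffice: time slot 1 → {Calculus, Biology}; time slot 2 → {Statistics}; time slot 3 → {Geology}; time slot 4 → {Chemistry, History}; time slot 5 → {Algebra}; time slot 6 → {Latin}. Each listed conflict is separated.

6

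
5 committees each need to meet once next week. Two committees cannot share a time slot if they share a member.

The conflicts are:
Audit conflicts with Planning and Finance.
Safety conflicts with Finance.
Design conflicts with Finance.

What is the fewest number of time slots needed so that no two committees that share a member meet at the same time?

2

Design and Finance conflict, so at least 2 time slots are needed.
2 time slots suffice: Audit=2, Safety=2, Design=2, Planning=1, Finance=1. Each listed conflict is separated.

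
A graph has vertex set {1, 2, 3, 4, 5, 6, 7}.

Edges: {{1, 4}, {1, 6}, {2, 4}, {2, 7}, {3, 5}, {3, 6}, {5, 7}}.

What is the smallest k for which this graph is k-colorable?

The cycle 1-4-2-7-5-3-6-1 has odd length 7, so it cannot be 2-colored; at least 3 colors are needed.
A valid assignment using 3 colors: 1=blue, 2=blue, 3=green, 4=red, 5=blue, 6=red, 7=red. Every edge joins two different colors.

3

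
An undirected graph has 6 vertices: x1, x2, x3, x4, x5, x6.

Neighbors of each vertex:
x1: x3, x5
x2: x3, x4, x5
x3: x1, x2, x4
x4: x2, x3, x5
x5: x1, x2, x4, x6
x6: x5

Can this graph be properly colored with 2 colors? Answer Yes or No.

No

x2, x3, x4 are mutually adjacent, so at least 3 colors are needed.
So 2 colors are not enough.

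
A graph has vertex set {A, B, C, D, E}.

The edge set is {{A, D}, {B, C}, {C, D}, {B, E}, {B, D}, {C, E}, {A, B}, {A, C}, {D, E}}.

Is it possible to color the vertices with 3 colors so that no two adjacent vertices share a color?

B, C, D, E are mutually adjacent (a clique of size 4), so at least 4 colors are needed.
So 3 colors are not enough.

No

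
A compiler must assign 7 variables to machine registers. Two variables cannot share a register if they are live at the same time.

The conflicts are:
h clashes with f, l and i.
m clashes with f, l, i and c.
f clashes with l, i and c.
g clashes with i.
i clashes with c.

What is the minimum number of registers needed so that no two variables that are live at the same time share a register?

m, f, i, c all conflict with each other, so at least 4 registers are needed.
Using 4 registers: h=3, m=3, f=2, g=2, l=1, i=1, c=4. Each listed conflict is separated.

4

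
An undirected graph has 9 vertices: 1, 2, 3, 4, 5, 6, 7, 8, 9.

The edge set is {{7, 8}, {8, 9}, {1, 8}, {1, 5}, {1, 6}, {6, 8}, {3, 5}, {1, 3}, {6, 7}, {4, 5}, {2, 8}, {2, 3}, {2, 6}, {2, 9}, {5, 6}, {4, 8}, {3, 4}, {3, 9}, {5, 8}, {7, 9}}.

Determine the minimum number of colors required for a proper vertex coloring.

4

1, 5, 6, 8 form a clique, so at least 4 colors are needed.
One proper 4-coloring: 1=yellow, 2=yellow, 3=red, 4=green, 5=blue, 6=green, 7=yellow, 8=red, 9=blue. Each edge has distinct colors on its endpoints.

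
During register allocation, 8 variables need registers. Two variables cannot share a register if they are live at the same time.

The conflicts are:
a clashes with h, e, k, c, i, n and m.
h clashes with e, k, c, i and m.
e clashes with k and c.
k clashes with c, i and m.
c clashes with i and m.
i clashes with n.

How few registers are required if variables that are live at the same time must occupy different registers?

a, h, k, c, i are mutually in conflict, so at least 5 registers are needed.
5 registers suffice: register 1 → {a}; register 2 → {h, n}; register 3 → {k}; register 4 → {c}; register 5 → {e, i, m}. No two conflicting variables share a register.

5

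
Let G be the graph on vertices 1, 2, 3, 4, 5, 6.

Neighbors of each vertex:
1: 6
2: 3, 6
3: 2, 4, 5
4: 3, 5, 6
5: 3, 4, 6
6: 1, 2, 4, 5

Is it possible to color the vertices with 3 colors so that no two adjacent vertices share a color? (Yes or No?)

The chromatic number is 3. 3, 4, 5 are mutually adjacent, so at least 3 colors are needed.
3 colors suffice: color red → {3, 6}; color blue → {1, 2, 4}; color green → {5}.
That is already a proper 3-coloring.

Yes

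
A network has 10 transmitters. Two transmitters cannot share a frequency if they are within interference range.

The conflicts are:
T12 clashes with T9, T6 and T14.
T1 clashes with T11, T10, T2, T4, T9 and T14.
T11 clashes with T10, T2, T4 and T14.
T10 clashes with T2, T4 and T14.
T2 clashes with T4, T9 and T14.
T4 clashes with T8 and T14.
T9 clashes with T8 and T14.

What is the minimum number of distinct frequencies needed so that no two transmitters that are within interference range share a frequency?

6

T1, T11, T10, T2, T4, T14 all conflict with each other, so at least 6 frequencies are needed.
6 frequencies suffice: frequency 1 → {T8, T6, T14}; frequency 2 → {T12, T2}; frequency 3 → {T4, T9}; frequency 4 → {T1}; frequency 5 → {T10}; frequency 6 → {T11}. Each listed conflict is separated.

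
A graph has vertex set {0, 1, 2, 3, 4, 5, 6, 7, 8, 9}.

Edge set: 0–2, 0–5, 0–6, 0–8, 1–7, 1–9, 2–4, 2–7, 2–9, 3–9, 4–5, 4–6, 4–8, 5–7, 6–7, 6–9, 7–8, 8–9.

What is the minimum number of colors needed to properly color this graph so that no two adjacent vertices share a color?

2 and 9 are adjacent, so at least 2 colors are needed.
A valid assignment using 2 colors: 0=red, 1=blue, 2=blue, 3=blue, 4=red, 5=blue, 6=blue, 7=red, 8=blue, 9=red. Every edge joins two different colors.

2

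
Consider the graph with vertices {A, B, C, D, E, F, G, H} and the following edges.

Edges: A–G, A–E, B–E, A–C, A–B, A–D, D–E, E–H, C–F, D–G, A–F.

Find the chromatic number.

A, B, E are pairwise adjacent, so at least 3 colors are needed.
3 colors suffice: A=1, B=3, C=2, D=3, E=2, F=3, G=2, H=1. No two adjacent vertices share a color.

3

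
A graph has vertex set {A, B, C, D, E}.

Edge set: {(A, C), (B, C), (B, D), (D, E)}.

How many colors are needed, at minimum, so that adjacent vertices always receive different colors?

B and D are adjacent, so at least 2 colors are needed.
One proper 2-coloring: A=1, B=1, C=2, D=2, E=1. No two adjacent vertices share a color.

2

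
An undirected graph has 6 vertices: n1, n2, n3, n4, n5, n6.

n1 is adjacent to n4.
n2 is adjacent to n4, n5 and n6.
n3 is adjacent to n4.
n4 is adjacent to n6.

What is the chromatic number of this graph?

3

n2, n4, n6 form a triangle, so at least 3 colors are needed.
3 colors suffice: n1=2, n2=2, n3=2, n4=1, n5=1, n6=3. No two adjacent vertices share a color.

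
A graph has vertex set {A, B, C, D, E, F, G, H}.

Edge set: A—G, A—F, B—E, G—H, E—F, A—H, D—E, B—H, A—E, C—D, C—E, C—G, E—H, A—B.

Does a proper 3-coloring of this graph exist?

No

A, B, E, H form a clique, so at least 4 colors are needed.
So 3 colors are not enough.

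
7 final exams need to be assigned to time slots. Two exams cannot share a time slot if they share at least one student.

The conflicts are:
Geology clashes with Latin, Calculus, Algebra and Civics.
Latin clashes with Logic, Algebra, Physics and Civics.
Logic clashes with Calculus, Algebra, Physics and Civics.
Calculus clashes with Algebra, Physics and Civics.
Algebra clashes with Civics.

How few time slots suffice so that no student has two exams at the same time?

Latin, Logic, Algebra, Civics are mutually in conflict, so at least 4 time slots are needed.
A valid assignment using 4 time slots: Geology=1, Latin=4, Logic=1, Calculus=4, Algebra=3, Physics=2, Civics=2. No two conflicting exams share a time slot.

4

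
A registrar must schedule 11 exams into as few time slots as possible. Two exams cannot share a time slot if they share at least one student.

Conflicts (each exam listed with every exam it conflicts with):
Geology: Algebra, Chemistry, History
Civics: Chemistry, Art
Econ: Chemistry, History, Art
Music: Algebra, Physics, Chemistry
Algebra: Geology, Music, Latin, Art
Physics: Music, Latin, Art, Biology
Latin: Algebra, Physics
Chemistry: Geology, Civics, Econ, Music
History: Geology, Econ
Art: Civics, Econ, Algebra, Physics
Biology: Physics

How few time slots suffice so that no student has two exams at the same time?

3

The cycle Econ-Art-Algebra-Music-Chemistry-Econ has odd length 5, so it cannot be 2-colored; at least 3 time slots are needed.
3 time slots suffice: time slot 1 → {Algebra, Physics, Chemistry, History}; time slot 2 → {Geology, Music, Latin, Art, Biology}; time slot 3 → {Civics, Econ}. Each listed conflict is separated.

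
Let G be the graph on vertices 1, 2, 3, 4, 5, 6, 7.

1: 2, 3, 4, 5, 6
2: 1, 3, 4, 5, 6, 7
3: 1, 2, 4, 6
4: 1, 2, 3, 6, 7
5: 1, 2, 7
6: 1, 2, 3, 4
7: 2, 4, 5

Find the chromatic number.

1, 2, 3, 4, 6 are mutually adjacent (a clique of size 5), so at least 5 colors are needed.
5 colors suffice: color red → {2}; color blue → {1, 7}; color green → {4, 5}; color yellow → {3}; color purple → {6}. No two adjacent vertices share a color.

5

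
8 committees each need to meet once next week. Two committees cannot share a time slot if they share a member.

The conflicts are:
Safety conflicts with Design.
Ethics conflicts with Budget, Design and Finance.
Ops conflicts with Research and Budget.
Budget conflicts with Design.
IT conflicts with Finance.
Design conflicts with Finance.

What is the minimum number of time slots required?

3

Ethics, Design, Finance all conflict with each other, so at least 3 time slots are needed.
Using 3 time slots: Safety=2, Ethics=3, Ops=1, Research=2, Budget=2, IT=1, Design=1, Finance=2. Every pair that conflicts lands in different time slots.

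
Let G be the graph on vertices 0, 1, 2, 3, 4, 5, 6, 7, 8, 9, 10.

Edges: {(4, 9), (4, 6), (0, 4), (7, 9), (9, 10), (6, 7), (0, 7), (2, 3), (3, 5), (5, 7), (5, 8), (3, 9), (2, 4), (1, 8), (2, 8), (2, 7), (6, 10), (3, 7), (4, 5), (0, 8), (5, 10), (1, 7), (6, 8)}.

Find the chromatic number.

3

3, 5, 7 are mutually adjacent, so at least 3 colors are needed.
3 colors suffice: 0=blue, 1=blue, 2=blue, 3=green, 4=red, 5=blue, 6=blue, 7=red, 8=red, 9=blue, 10=red. No two adjacent vertices share a color.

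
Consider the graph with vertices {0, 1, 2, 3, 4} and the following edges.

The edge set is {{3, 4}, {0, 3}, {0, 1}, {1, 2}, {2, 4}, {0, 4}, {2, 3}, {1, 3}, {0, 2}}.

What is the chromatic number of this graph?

0, 1, 2, 3 are pairwise adjacent (a clique of size 4), so at least 4 colors are needed.
4 colors suffice: color red → {2}; color blue → {0}; color green → {3}; color yellow → {1, 4}. No two adjacent vertices share a color.

4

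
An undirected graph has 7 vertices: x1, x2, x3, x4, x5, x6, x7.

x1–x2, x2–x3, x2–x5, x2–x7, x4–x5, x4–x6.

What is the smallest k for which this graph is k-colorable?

x2 and x7 are adjacent, so at least 2 colors are needed.
2 colors suffice: color 1 → {x2, x4}; color 2 → {x1, x3, x5, x6, x7}. No two adjacent vertices share a color.

2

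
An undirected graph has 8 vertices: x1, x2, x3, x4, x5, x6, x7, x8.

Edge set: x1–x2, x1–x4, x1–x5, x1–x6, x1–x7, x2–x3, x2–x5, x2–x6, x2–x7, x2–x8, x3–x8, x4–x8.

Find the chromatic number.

x1, x2, x5 are pairwise adjacent, so at least 3 colors are needed.
One proper 3-coloring: x1=2, x2=1, x3=3, x4=1, x5=3, x6=3, x7=3, x8=2. Every edge joins two different colors.

3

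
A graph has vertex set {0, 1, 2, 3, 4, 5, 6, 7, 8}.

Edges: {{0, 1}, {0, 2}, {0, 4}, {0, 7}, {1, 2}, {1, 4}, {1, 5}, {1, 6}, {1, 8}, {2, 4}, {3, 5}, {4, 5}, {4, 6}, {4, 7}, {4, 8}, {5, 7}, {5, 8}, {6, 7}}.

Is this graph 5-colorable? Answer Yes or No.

The chromatic number is 4. 0, 1, 2, 4 are pairwise adjacent (a clique of size 4), so at least 4 colors are needed.
One proper 4-coloring: 0=c, 1=b, 2=d, 3=a, 4=a, 5=c, 6=c, 7=b, 8=d.
Since 5 ≥ 4, a proper 5-coloring certainly exists.

Yes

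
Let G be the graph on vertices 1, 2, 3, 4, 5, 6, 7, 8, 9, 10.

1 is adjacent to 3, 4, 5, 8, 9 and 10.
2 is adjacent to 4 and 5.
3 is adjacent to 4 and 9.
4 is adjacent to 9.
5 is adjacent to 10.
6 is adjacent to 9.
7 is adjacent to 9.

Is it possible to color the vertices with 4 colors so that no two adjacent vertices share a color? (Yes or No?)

Yes

The chromatic number is 4. 1, 3, 4, 9 form a clique, so at least 4 colors are needed.
One proper 4-coloring: 1=a, 2=a, 3=d, 4=c, 5=b, 6=a, 7=a, 8=b, 9=b, 10=c.
That is already a proper 4-coloring.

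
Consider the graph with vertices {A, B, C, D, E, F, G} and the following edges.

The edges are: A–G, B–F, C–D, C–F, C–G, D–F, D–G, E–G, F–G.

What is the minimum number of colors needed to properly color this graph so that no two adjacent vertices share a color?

4

C, D, F, G form a clique, so at least 4 colors are needed.
4 colors suffice: A=2, B=1, C=4, D=3, E=2, F=2, G=1. Each edge has distinct colors on its endpoints.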